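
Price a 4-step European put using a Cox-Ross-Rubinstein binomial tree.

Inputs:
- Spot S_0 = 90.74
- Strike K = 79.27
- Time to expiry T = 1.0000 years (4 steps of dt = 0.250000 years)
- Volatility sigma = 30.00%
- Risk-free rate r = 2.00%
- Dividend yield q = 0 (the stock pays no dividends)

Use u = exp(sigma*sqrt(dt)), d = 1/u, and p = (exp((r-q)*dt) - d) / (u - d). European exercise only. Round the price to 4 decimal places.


dt = T/N = 0.250000
u = exp(sigma*sqrt(dt)) = 1.161834; d = 1/u = 0.860708
p = (exp((r-q)*dt) - d) / (u - d) = 0.479216
Discount per step: exp(-r*dt) = 0.995012
Stock lattice S(k, i) with i counting down-moves:
  k=0: S(0,0) = 90.7400
  k=1: S(1,0) = 105.4248; S(1,1) = 78.1006
  k=2: S(2,0) = 122.4862; S(2,1) = 90.7400; S(2,2) = 67.2218
  k=3: S(3,0) = 142.3086; S(3,1) = 105.4248; S(3,2) = 78.1006; S(3,3) = 57.8584
  k=4: S(4,0) = 165.3391; S(4,1) = 122.4862; S(4,2) = 90.7400; S(4,3) = 67.2218; S(4,4) = 49.7992
Terminal payoffs V(N, i) = max(K - S_T, 0):
  V(4,0) = 0.000000; V(4,1) = 0.000000; V(4,2) = 0.000000; V(4,3) = 12.048155; V(4,4) = 29.470832
Backward induction: V(k, i) = exp(-r*dt) * [p * V(k+1, i) + (1-p) * V(k+1, i+1)].
  V(3,0) = exp(-r*dt) * [p*0.000000 + (1-p)*0.000000] = 0.000000
  V(3,1) = exp(-r*dt) * [p*0.000000 + (1-p)*0.000000] = 0.000000
  V(3,2) = exp(-r*dt) * [p*0.000000 + (1-p)*12.048155] = 6.243191
  V(3,3) = exp(-r*dt) * [p*12.048155 + (1-p)*29.470832] = 21.016261
  V(2,0) = exp(-r*dt) * [p*0.000000 + (1-p)*0.000000] = 0.000000
  V(2,1) = exp(-r*dt) * [p*0.000000 + (1-p)*6.243191] = 3.235138
  V(2,2) = exp(-r*dt) * [p*6.243191 + (1-p)*21.016261] = 13.867259
  V(1,0) = exp(-r*dt) * [p*0.000000 + (1-p)*3.235138] = 1.676405
  V(1,1) = exp(-r*dt) * [p*3.235138 + (1-p)*13.867259] = 8.728424
  V(0,0) = exp(-r*dt) * [p*1.676405 + (1-p)*8.728424] = 5.322305

Answer: Price = V(0,0) = 5.3223


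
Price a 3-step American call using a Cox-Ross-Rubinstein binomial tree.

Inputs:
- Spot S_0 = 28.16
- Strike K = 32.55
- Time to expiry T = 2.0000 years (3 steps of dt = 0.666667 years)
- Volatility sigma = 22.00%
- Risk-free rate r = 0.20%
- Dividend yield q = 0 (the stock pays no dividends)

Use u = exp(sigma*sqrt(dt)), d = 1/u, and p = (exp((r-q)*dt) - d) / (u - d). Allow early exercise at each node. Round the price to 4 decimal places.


dt = T/N = 0.666667
u = exp(sigma*sqrt(dt)) = 1.196774; d = 1/u = 0.835580
p = (exp((r-q)*dt) - d) / (u - d) = 0.458907
Discount per step: exp(-r*dt) = 0.998668
Stock lattice S(k, i) with i counting down-moves:
  k=0: S(0,0) = 28.1600
  k=1: S(1,0) = 33.7011; S(1,1) = 23.5299
  k=2: S(2,0) = 40.3326; S(2,1) = 28.1600; S(2,2) = 19.6611
  k=3: S(3,0) = 48.2690; S(3,1) = 33.7011; S(3,2) = 23.5299; S(3,3) = 16.4285
Terminal payoffs V(N, i) = max(S_T - K, 0):
  V(3,0) = 15.719036; V(3,1) = 1.151144; V(3,2) = 0.000000; V(3,3) = 0.000000
Backward induction: V(k, i) = exp(-r*dt) * [p * V(k+1, i) + (1-p) * V(k+1, i+1)]; then take max(V_cont, immediate exercise) for American.
  V(2,0) = exp(-r*dt) * [p*15.719036 + (1-p)*1.151144] = 7.826009; exercise = 7.782638; V(2,0) = max -> 7.826009
  V(2,1) = exp(-r*dt) * [p*1.151144 + (1-p)*0.000000] = 0.527564; exercise = 0.000000; V(2,1) = max -> 0.527564
  V(2,2) = exp(-r*dt) * [p*0.000000 + (1-p)*0.000000] = 0.000000; exercise = 0.000000; V(2,2) = max -> 0.000000
  V(1,0) = exp(-r*dt) * [p*7.826009 + (1-p)*0.527564] = 3.871706; exercise = 1.151144; V(1,0) = max -> 3.871706
  V(1,1) = exp(-r*dt) * [p*0.527564 + (1-p)*0.000000] = 0.241780; exercise = 0.000000; V(1,1) = max -> 0.241780
  V(0,0) = exp(-r*dt) * [p*3.871706 + (1-p)*0.241780] = 1.905037; exercise = 0.000000; V(0,0) = max -> 1.905037

Answer: Price = V(0,0) = 1.9050


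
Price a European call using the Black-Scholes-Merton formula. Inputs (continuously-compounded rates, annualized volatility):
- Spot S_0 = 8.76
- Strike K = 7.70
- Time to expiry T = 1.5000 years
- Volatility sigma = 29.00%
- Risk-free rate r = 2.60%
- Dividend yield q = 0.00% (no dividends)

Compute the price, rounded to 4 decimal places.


d1 = (ln(S/K) + (r - q + 0.5*sigma^2) * T) / (sigma * sqrt(T)) = 0.65052416
d2 = d1 - sigma * sqrt(T) = 0.29534814
exp(-rT) = 0.96175071; exp(-qT) = 1.00000000
C = S_0 * exp(-qT) * N(d1) - K * exp(-rT) * N(d2)
N(d1) = 0.74232315; N(d2) = 0.61613603
C = 8.7600 * 1.00000000 * 0.74232315 - 7.7000 * 0.96175071 * 0.61613603 = 1.9400

Answer: Price = 1.9400


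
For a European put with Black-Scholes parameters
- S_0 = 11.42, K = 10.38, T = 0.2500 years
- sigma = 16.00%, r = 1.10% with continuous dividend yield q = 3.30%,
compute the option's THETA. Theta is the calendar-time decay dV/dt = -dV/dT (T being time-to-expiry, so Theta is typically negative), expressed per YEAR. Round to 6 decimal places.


Answer: Theta = -0.396639

Derivation:
d1 = 1.1648165811; d2 = 1.0848165811
phi(d1) = 0.2024348106; exp(-qT) = 0.9917839379; exp(-rT) = 0.9972537778
Theta = -S*exp(-qT)*phi(d1)*sigma/(2*sqrt(T)) + r*K*exp(-rT)*N(-d2) - q*S*exp(-qT)*N(-d1)
N(-d1) = 0.1220466228; N(-d2) = 0.1390014501; sqrt(T) = 0.5000000000
Term 1 = -11.4200 * 0.9917839379 * 0.2024348106 * 0.1600 / (2 * 0.5000000000) = -0.3668498559
Term 2 = 0.0110 * 10.3800 * 0.9972537778 * 0.1390014501 = 0.0158275998
Term 3 = -0.0330 * 11.4200 * 0.9917839379 * 0.1220466228 = -0.0456165967
Theta = -0.3668498559 + (0.0158275998) + (-0.0456165967) = -0.396639


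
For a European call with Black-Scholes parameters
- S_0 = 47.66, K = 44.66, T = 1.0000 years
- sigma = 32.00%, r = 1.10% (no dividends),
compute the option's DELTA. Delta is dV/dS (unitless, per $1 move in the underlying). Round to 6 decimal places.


d1 = 0.3975444539; d2 = 0.0775444539
phi(d1) = 0.3686309284; exp(-qT) = 1.0000000000; exp(-rT) = 0.9890602788
N(d1) = 0.6545169940
Delta = exp(-qT) * N(d1) = 1.0000000000 * 0.6545169940 = 0.654517

Answer: Delta = 0.654517


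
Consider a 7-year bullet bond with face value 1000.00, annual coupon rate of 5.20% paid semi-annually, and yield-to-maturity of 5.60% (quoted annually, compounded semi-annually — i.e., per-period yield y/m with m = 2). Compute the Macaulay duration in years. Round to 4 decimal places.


Coupon per period c = face * coupon_rate / m = 26.000000
Periods per year m = 2; per-period yield y/m = 0.028000
Number of cashflows N = 14
Cashflows (t years, CF_t, discount factor 1/(1+y/m)^(m*t), PV):
  t = 0.5000: CF_t = 26.000000, DF = 0.972763, PV = 25.291829
  t = 1.0000: CF_t = 26.000000, DF = 0.946267, PV = 24.602946
  t = 1.5000: CF_t = 26.000000, DF = 0.920493, PV = 23.932827
  t = 2.0000: CF_t = 26.000000, DF = 0.895422, PV = 23.280960
  t = 2.5000: CF_t = 26.000000, DF = 0.871033, PV = 22.646848
  t = 3.0000: CF_t = 26.000000, DF = 0.847308, PV = 22.030008
  t = 3.5000: CF_t = 26.000000, DF = 0.824230, PV = 21.429969
  t = 4.0000: CF_t = 26.000000, DF = 0.801780, PV = 20.846273
  t = 4.5000: CF_t = 26.000000, DF = 0.779941, PV = 20.278476
  t = 5.0000: CF_t = 26.000000, DF = 0.758698, PV = 19.726144
  t = 5.5000: CF_t = 26.000000, DF = 0.738033, PV = 19.188856
  t = 6.0000: CF_t = 26.000000, DF = 0.717931, PV = 18.666202
  t = 6.5000: CF_t = 26.000000, DF = 0.698376, PV = 18.157784
  t = 7.0000: CF_t = 1026.000000, DF = 0.679354, PV = 697.017618
Price P = sum_t PV_t = 977.096743
Macaulay numerator sum_t t * PV_t:
  t * PV_t at t = 0.5000: 12.645914
  t * PV_t at t = 1.0000: 24.602946
  t * PV_t at t = 1.5000: 35.899241
  t * PV_t at t = 2.0000: 46.561921
  t * PV_t at t = 2.5000: 56.617121
  t * PV_t at t = 3.0000: 66.090025
  t * PV_t at t = 3.5000: 75.004892
  t * PV_t at t = 4.0000: 83.385094
  t * PV_t at t = 4.5000: 91.253143
  t * PV_t at t = 5.0000: 98.630721
  t * PV_t at t = 5.5000: 105.538709
  t * PV_t at t = 6.0000: 111.997215
  t * PV_t at t = 6.5000: 118.025599
  t * PV_t at t = 7.0000: 4879.123326
Macaulay duration D = (sum_t t * PV_t) / P = 5805.375865 / 977.096743 = 5.941455

Answer: Macaulay duration = 5.9415 years


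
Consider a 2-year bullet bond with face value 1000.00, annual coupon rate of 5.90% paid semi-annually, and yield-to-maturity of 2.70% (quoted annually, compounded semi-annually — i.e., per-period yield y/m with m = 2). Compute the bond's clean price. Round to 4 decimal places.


Coupon per period c = face * coupon_rate / m = 29.500000
Periods per year m = 2; per-period yield y/m = 0.013500
Number of cashflows N = 4
Cashflows (t years, CF_t, discount factor 1/(1+y/m)^(m*t), PV):
  t = 0.5000: CF_t = 29.500000, DF = 0.986680, PV = 29.107055
  t = 1.0000: CF_t = 29.500000, DF = 0.973537, PV = 28.719344
  t = 1.5000: CF_t = 29.500000, DF = 0.960569, PV = 28.336797
  t = 2.0000: CF_t = 1029.500000, DF = 0.947774, PV = 975.733776
Price P = sum_t PV_t = 1061.896971

Answer: Price = 1061.8970


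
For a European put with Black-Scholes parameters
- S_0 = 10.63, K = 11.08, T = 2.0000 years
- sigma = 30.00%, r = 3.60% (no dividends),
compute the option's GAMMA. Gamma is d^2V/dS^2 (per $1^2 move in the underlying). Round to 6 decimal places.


Answer: Gamma = 0.084960

Derivation:
d1 = 0.2841119952; d2 = -0.1401520736
phi(d1) = 0.3831616385; exp(-qT) = 1.0000000000; exp(-rT) = 0.9305308958
Gamma = exp(-qT) * phi(d1) / (S * sigma * sqrt(T)) = 1.0000000000 * 0.3831616385 / (10.6300 * 0.3000 * 1.4142135624) = 0.084960


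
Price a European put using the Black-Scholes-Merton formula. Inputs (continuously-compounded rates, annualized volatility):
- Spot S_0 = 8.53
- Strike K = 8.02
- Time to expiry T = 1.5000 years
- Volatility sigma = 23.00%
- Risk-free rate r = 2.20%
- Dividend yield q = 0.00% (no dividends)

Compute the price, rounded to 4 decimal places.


d1 = (ln(S/K) + (r - q + 0.5*sigma^2) * T) / (sigma * sqrt(T)) = 0.47685509
d2 = d1 - sigma * sqrt(T) = 0.19516377
exp(-rT) = 0.96753856; exp(-qT) = 1.00000000
P = K * exp(-rT) * N(-d2) - S_0 * exp(-qT) * N(-d1)
N(-d1) = 0.31673266; N(-d2) = 0.42263237
P = 8.0200 * 0.96753856 * 0.42263237 - 8.5300 * 1.00000000 * 0.31673266 = 0.5778

Answer: Price = 0.5778


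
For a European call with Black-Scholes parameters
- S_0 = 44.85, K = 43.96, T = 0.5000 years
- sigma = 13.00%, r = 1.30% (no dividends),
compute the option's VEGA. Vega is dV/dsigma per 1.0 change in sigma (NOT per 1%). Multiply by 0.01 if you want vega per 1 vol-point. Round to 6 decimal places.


Answer: Vega = 11.962704

Derivation:
d1 = 0.3347167074; d2 = 0.2427928259
phi(d1) = 0.3772088861; exp(-qT) = 1.0000000000; exp(-rT) = 0.9935210793
Vega = S * exp(-qT) * phi(d1) * sqrt(T) = 44.8500 * 1.0000000000 * 0.3772088861 * 0.7071067812 = 11.962704


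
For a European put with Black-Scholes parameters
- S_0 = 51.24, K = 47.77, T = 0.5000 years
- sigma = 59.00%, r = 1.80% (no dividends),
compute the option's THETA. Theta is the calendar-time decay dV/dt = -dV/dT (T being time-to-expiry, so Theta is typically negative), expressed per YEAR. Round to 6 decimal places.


Answer: Theta = -7.445479

Derivation:
d1 = 0.3982512872; d2 = -0.0189417137
phi(d1) = 0.3685272664; exp(-qT) = 1.0000000000; exp(-rT) = 0.9910403788
Theta = -S*exp(-qT)*phi(d1)*sigma/(2*sqrt(T)) + r*K*exp(-rT)*N(-d2) - q*S*exp(-qT)*N(-d1)
N(-d1) = 0.3452224820; N(-d2) = 0.5075561986; sqrt(T) = 0.7071067812
Term 1 = -51.2400 * 1.0000000000 * 0.3685272664 * 0.5900 / (2 * 0.7071067812) = -7.8779960843
Term 2 = 0.0180 * 47.7700 * 0.9910403788 * 0.5075561986 = 0.4325170499
Term 3 = 0 (no dividend yield, q = 0)
Theta = -7.8779960843 + (0.4325170499) + (0.0000000000) = -7.445479


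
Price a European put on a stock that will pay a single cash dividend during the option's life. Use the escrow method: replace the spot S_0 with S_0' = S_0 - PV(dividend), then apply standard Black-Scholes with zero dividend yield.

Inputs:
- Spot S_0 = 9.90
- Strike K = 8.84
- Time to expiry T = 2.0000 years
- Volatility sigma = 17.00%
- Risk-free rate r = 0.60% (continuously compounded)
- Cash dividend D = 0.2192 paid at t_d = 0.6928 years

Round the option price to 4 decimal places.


Answer: Price = 0.4866

Derivation:
PV(D) = D * exp(-r * t_d) = 0.2192 * 0.99585183 = 0.21829072
S_0' = S_0 - PV(D) = 9.9000 - 0.21829072 = 9.68170928
d1 = (ln(S_0'/K) + (r + sigma^2/2)*T) / (sigma*sqrt(T)) = 0.54843030
d2 = d1 - sigma*sqrt(T) = 0.30801400
exp(-rT) = 0.98807171
N(-d1) = 0.29169824; N(-d2) = 0.37903584
P = K * exp(-rT) * N(-d2) - S_0' * N(-d1) = 8.8400 * 0.98807171 * 0.37903584 - 9.68170928 * 0.29169824 = 0.4866


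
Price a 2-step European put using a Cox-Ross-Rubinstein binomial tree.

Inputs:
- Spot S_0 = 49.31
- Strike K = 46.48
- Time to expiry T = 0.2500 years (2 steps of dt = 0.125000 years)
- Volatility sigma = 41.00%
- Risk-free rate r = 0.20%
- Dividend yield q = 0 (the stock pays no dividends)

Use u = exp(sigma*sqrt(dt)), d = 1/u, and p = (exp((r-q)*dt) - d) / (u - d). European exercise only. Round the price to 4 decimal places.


Answer: Price = V(0,0) = 2.7439

Derivation:
dt = T/N = 0.125000
u = exp(sigma*sqrt(dt)) = 1.155990; d = 1/u = 0.865060
p = (exp((r-q)*dt) - d) / (u - d) = 0.464684
Discount per step: exp(-r*dt) = 0.999750
Stock lattice S(k, i) with i counting down-moves:
  k=0: S(0,0) = 49.3100
  k=1: S(1,0) = 57.0019; S(1,1) = 42.6561
  k=2: S(2,0) = 65.8936; S(2,1) = 49.3100; S(2,2) = 36.9001
Terminal payoffs V(N, i) = max(K - S_T, 0):
  V(2,0) = 0.000000; V(2,1) = 0.000000; V(2,2) = 9.579942
Backward induction: V(k, i) = exp(-r*dt) * [p * V(k+1, i) + (1-p) * V(k+1, i+1)].
  V(1,0) = exp(-r*dt) * [p*0.000000 + (1-p)*0.000000] = 0.000000
  V(1,1) = exp(-r*dt) * [p*0.000000 + (1-p)*9.579942] = 5.127019
  V(0,0) = exp(-r*dt) * [p*0.000000 + (1-p)*5.127019] = 2.743892


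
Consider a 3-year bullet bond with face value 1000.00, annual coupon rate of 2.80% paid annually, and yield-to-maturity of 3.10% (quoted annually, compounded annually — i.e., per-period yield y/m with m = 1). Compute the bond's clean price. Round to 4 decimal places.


Coupon per period c = face * coupon_rate / m = 28.000000
Periods per year m = 1; per-period yield y/m = 0.031000
Number of cashflows N = 3
Cashflows (t years, CF_t, discount factor 1/(1+y/m)^(m*t), PV):
  t = 1.0000: CF_t = 28.000000, DF = 0.969932, PV = 27.158099
  t = 2.0000: CF_t = 28.000000, DF = 0.940768, PV = 26.341512
  t = 3.0000: CF_t = 1028.000000, DF = 0.912481, PV = 938.030844
Price P = sum_t PV_t = 991.530455

Answer: Price = 991.5305


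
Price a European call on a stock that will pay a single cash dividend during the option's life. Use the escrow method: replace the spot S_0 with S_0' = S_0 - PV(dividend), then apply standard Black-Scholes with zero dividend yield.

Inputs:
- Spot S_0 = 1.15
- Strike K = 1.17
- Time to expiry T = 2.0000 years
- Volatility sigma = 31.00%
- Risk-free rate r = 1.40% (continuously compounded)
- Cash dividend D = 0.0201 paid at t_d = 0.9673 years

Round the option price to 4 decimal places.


PV(D) = D * exp(-r * t_d) = 0.0201 * 0.98654908 = 0.01982964
S_0' = S_0 - PV(D) = 1.1500 - 0.01982964 = 1.13017036
d1 = (ln(S_0'/K) + (r + sigma^2/2)*T) / (sigma*sqrt(T)) = 0.20406791
d2 = d1 - sigma*sqrt(T) = -0.23433830
exp(-rT) = 0.97238837
N(d1) = 0.58084978; N(d2) = 0.40736118
C = S_0' * N(d1) - K * exp(-rT) * N(d2) = 1.13017036 * 0.58084978 - 1.1700 * 0.97238837 * 0.40736118 = 0.1930

Answer: Price = 0.1930


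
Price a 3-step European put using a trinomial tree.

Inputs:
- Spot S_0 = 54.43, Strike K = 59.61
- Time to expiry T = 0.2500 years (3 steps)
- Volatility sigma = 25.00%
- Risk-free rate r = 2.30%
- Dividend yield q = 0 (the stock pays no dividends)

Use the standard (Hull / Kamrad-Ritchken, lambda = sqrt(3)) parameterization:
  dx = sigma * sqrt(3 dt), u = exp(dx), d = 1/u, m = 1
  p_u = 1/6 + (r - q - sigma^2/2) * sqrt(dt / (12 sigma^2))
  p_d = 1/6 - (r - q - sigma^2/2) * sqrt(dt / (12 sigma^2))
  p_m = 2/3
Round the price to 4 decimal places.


dt = T/N = 0.083333; dx = sigma*sqrt(3*dt) = 0.125000
u = exp(dx) = 1.133148; d = 1/u = 0.882497
p_u = 0.163917, p_m = 0.666667, p_d = 0.169417
Discount per step: exp(-r*dt) = 0.998085
Stock lattice S(k, j) with j the centered position index:
  k=0: S(0,+0) = 54.4300
  k=1: S(1,-1) = 48.0343; S(1,+0) = 54.4300; S(1,+1) = 61.6773
  k=2: S(2,-2) = 42.3901; S(2,-1) = 48.0343; S(2,+0) = 54.4300; S(2,+1) = 61.6773; S(2,+2) = 69.8895
  k=3: S(3,-3) = 37.4092; S(3,-2) = 42.3901; S(3,-1) = 48.0343; S(3,+0) = 54.4300; S(3,+1) = 61.6773; S(3,+2) = 69.8895; S(3,+3) = 79.1952
Terminal payoffs V(N, j) = max(K - S_T, 0):
  V(3,-3) = 22.200845; V(3,-2) = 17.219873; V(3,-1) = 11.575694; V(3,+0) = 5.180000; V(3,+1) = 0.000000; V(3,+2) = 0.000000; V(3,+3) = 0.000000
Backward induction: V(k, j) = exp(-r*dt) * [p_u * V(k+1, j+1) + p_m * V(k+1, j) + p_d * V(k+1, j-1)]
  V(2,-2) = exp(-r*dt) * [p_u*11.575694 + p_m*17.219873 + p_d*22.200845] = 17.105740
  V(2,-1) = exp(-r*dt) * [p_u*5.180000 + p_m*11.575694 + p_d*17.219873] = 11.461562
  V(2,+0) = exp(-r*dt) * [p_u*0.000000 + p_m*5.180000 + p_d*11.575694] = 5.404081
  V(2,+1) = exp(-r*dt) * [p_u*0.000000 + p_m*0.000000 + p_d*5.180000] = 0.875898
  V(2,+2) = exp(-r*dt) * [p_u*0.000000 + p_m*0.000000 + p_d*0.000000] = 0.000000
  V(1,-1) = exp(-r*dt) * [p_u*5.404081 + p_m*11.461562 + p_d*17.105740] = 11.402981
  V(1,+0) = exp(-r*dt) * [p_u*0.875898 + p_m*5.404081 + p_d*11.461562] = 5.677183
  V(1,+1) = exp(-r*dt) * [p_u*0.000000 + p_m*0.875898 + p_d*5.404081] = 1.496602
  V(0,+0) = exp(-r*dt) * [p_u*1.496602 + p_m*5.677183 + p_d*11.402981] = 5.950545

Answer: Price = V(0,0) = 5.9505


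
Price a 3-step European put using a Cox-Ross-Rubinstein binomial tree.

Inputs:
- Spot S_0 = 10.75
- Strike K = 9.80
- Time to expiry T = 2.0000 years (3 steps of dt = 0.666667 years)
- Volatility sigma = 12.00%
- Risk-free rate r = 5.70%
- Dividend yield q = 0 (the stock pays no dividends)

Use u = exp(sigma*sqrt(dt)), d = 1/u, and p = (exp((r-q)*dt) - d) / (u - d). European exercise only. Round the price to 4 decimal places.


dt = T/N = 0.666667
u = exp(sigma*sqrt(dt)) = 1.102940; d = 1/u = 0.906667
p = (exp((r-q)*dt) - d) / (u - d) = 0.672858
Discount per step: exp(-r*dt) = 0.962713
Stock lattice S(k, i) with i counting down-moves:
  k=0: S(0,0) = 10.7500
  k=1: S(1,0) = 11.8566; S(1,1) = 9.7467
  k=2: S(2,0) = 13.0771; S(2,1) = 10.7500; S(2,2) = 8.8370
  k=3: S(3,0) = 14.4233; S(3,1) = 11.8566; S(3,2) = 9.7467; S(3,3) = 8.0122
Terminal payoffs V(N, i) = max(K - S_T, 0):
  V(3,0) = 0.000000; V(3,1) = 0.000000; V(3,2) = 0.053325; V(3,3) = 1.787787
Backward induction: V(k, i) = exp(-r*dt) * [p * V(k+1, i) + (1-p) * V(k+1, i+1)].
  V(2,0) = exp(-r*dt) * [p*0.000000 + (1-p)*0.000000] = 0.000000
  V(2,1) = exp(-r*dt) * [p*0.000000 + (1-p)*0.053325] = 0.016794
  V(2,2) = exp(-r*dt) * [p*0.053325 + (1-p)*1.787787] = 0.597595
  V(1,0) = exp(-r*dt) * [p*0.000000 + (1-p)*0.016794] = 0.005289
  V(1,1) = exp(-r*dt) * [p*0.016794 + (1-p)*0.597595] = 0.199088
  V(0,0) = exp(-r*dt) * [p*0.005289 + (1-p)*0.199088] = 0.066128

Answer: Price = V(0,0) = 0.0661


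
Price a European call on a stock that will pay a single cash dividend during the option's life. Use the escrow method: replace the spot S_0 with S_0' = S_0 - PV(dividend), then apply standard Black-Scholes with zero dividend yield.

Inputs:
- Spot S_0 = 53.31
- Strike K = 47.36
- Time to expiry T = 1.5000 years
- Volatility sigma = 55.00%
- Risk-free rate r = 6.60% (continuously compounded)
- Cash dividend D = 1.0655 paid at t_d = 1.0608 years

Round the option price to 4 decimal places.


PV(D) = D * exp(-r * t_d) = 1.0655 * 0.93238189 = 0.99345290
S_0' = S_0 - PV(D) = 53.3100 - 0.99345290 = 52.31654710
d1 = (ln(S_0'/K) + (r + sigma^2/2)*T) / (sigma*sqrt(T)) = 0.63153742
d2 = d1 - sigma*sqrt(T) = -0.04207226
exp(-rT) = 0.90574271
N(d1) = 0.73615540; N(d2) = 0.48322055
C = S_0' * N(d1) - K * exp(-rT) * N(d2) = 52.31654710 * 0.73615540 - 47.3600 * 0.90574271 * 0.48322055 = 17.7849

Answer: Price = 17.7849


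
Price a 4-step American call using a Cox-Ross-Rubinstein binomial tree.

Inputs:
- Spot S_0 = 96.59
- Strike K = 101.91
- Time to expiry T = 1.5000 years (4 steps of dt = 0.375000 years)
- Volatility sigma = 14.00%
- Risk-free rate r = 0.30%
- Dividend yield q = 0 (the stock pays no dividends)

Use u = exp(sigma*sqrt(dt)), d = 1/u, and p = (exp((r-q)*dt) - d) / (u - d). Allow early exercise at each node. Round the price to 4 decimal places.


dt = T/N = 0.375000
u = exp(sigma*sqrt(dt)) = 1.089514; d = 1/u = 0.917840
p = (exp((r-q)*dt) - d) / (u - d) = 0.485137
Discount per step: exp(-r*dt) = 0.998876
Stock lattice S(k, i) with i counting down-moves:
  k=0: S(0,0) = 96.5900
  k=1: S(1,0) = 105.2362; S(1,1) = 88.6542
  k=2: S(2,0) = 114.6564; S(2,1) = 96.5900; S(2,2) = 81.3703
  k=3: S(3,0) = 124.9198; S(3,1) = 105.2362; S(3,2) = 88.6542; S(3,3) = 74.6850
  k=4: S(4,0) = 136.1019; S(4,1) = 114.6564; S(4,2) = 96.5900; S(4,3) = 81.3703; S(4,4) = 68.5489
Terminal payoffs V(N, i) = max(S_T - K, 0):
  V(4,0) = 34.191888; V(4,1) = 12.746362; V(4,2) = 0.000000; V(4,3) = 0.000000; V(4,4) = 0.000000
Backward induction: V(k, i) = exp(-r*dt) * [p * V(k+1, i) + (1-p) * V(k+1, i+1)]; then take max(V_cont, immediate exercise) for American.
  V(3,0) = exp(-r*dt) * [p*34.191888 + (1-p)*12.746362] = 23.124348; exercise = 23.009763; V(3,0) = max -> 23.124348
  V(3,1) = exp(-r*dt) * [p*12.746362 + (1-p)*0.000000] = 6.176777; exercise = 3.326201; V(3,1) = max -> 6.176777
  V(3,2) = exp(-r*dt) * [p*0.000000 + (1-p)*0.000000] = 0.000000; exercise = 0.000000; V(3,2) = max -> 0.000000
  V(3,3) = exp(-r*dt) * [p*0.000000 + (1-p)*0.000000] = 0.000000; exercise = 0.000000; V(3,3) = max -> 0.000000
  V(2,0) = exp(-r*dt) * [p*23.124348 + (1-p)*6.176777] = 14.382479; exercise = 12.746362; V(2,0) = max -> 14.382479
  V(2,1) = exp(-r*dt) * [p*6.176777 + (1-p)*0.000000] = 2.993213; exercise = 0.000000; V(2,1) = max -> 2.993213
  V(2,2) = exp(-r*dt) * [p*0.000000 + (1-p)*0.000000] = 0.000000; exercise = 0.000000; V(2,2) = max -> 0.000000
  V(1,0) = exp(-r*dt) * [p*14.382479 + (1-p)*2.993213] = 8.508988; exercise = 3.326201; V(1,0) = max -> 8.508988
  V(1,1) = exp(-r*dt) * [p*2.993213 + (1-p)*0.000000] = 1.450485; exercise = 0.000000; V(1,1) = max -> 1.450485
  V(0,0) = exp(-r*dt) * [p*8.508988 + (1-p)*1.450485] = 4.869344; exercise = 0.000000; V(0,0) = max -> 4.869344

Answer: Price = V(0,0) = 4.8693


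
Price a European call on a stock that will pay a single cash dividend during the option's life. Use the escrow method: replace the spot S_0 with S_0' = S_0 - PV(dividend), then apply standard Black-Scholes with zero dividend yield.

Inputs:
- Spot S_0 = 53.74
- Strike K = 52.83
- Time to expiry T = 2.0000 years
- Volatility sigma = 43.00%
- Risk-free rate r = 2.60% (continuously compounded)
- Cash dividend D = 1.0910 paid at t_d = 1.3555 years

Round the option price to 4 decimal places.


PV(D) = D * exp(-r * t_d) = 1.0910 * 0.96537080 = 1.05321955
S_0' = S_0 - PV(D) = 53.7400 - 1.05321955 = 52.68678045
d1 = (ln(S_0'/K) + (r + sigma^2/2)*T) / (sigma*sqrt(T)) = 0.38510247
d2 = d1 - sigma*sqrt(T) = -0.22300936
exp(-rT) = 0.94932887
N(d1) = 0.64991925; N(d2) = 0.41176411
C = S_0' * N(d1) - K * exp(-rT) * N(d2) = 52.68678045 * 0.64991925 - 52.8300 * 0.94932887 * 0.41176411 = 13.5909

Answer: Price = 13.5909


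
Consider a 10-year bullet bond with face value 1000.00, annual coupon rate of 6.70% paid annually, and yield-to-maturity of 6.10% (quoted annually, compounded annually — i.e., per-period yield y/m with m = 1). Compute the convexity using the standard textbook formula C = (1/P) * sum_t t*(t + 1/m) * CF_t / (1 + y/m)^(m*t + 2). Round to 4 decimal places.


Answer: Convexity = 67.7561

Derivation:
Coupon per period c = face * coupon_rate / m = 67.000000
Periods per year m = 1; per-period yield y/m = 0.061000
Number of cashflows N = 10
Cashflows (t years, CF_t, discount factor 1/(1+y/m)^(m*t), PV):
  t = 1.0000: CF_t = 67.000000, DF = 0.942507, PV = 63.147974
  t = 2.0000: CF_t = 67.000000, DF = 0.888320, PV = 59.517412
  t = 3.0000: CF_t = 67.000000, DF = 0.837247, PV = 56.095581
  t = 4.0000: CF_t = 67.000000, DF = 0.789112, PV = 52.870482
  t = 5.0000: CF_t = 67.000000, DF = 0.743743, PV = 49.830803
  t = 6.0000: CF_t = 67.000000, DF = 0.700983, PV = 46.965884
  t = 7.0000: CF_t = 67.000000, DF = 0.660682, PV = 44.265677
  t = 8.0000: CF_t = 67.000000, DF = 0.622697, PV = 41.720714
  t = 9.0000: CF_t = 67.000000, DF = 0.586897, PV = 39.322068
  t = 10.0000: CF_t = 1067.000000, DF = 0.553154, PV = 590.215459
Price P = sum_t PV_t = 1043.952053
Convexity numerator sum_t t*(t + 1/m) * CF_t / (1+y/m)^(m*t + 2):
  t = 1.0000: term = 112.191162
  t = 2.0000: term = 317.222890
  t = 3.0000: term = 597.969633
  t = 4.0000: term = 939.317676
  t = 5.0000: term = 1327.970324
  t = 6.0000: term = 1752.269985
  t = 7.0000: term = 2202.035796
  t = 8.0000: term = 2668.415533
  t = 9.0000: term = 3143.750629
  t = 10.0000: term = 57672.994010
Convexity = (1/P) * sum = 70734.137639 / 1043.952053 = 67.756117


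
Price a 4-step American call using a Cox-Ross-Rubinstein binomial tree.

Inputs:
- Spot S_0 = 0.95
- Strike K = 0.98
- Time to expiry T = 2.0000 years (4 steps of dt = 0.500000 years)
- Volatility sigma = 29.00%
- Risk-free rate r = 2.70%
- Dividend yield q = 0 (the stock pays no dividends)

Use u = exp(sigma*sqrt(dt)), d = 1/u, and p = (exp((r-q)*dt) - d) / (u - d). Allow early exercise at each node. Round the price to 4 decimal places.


dt = T/N = 0.500000
u = exp(sigma*sqrt(dt)) = 1.227600; d = 1/u = 0.814598
p = (exp((r-q)*dt) - d) / (u - d) = 0.481823
Discount per step: exp(-r*dt) = 0.986591
Stock lattice S(k, i) with i counting down-moves:
  k=0: S(0,0) = 0.9500
  k=1: S(1,0) = 1.1662; S(1,1) = 0.7739
  k=2: S(2,0) = 1.4317; S(2,1) = 0.9500; S(2,2) = 0.6304
  k=3: S(3,0) = 1.7575; S(3,1) = 1.1662; S(3,2) = 0.7739; S(3,3) = 0.5135
  k=4: S(4,0) = 2.1575; S(4,1) = 1.4317; S(4,2) = 0.9500; S(4,3) = 0.6304; S(4,4) = 0.4183
Terminal payoffs V(N, i) = max(S_T - K, 0):
  V(4,0) = 1.177501; V(4,1) = 0.451651; V(4,2) = 0.000000; V(4,3) = 0.000000; V(4,4) = 0.000000
Backward induction: V(k, i) = exp(-r*dt) * [p * V(k+1, i) + (1-p) * V(k+1, i+1)]; then take max(V_cont, immediate exercise) for American.
  V(3,0) = exp(-r*dt) * [p*1.177501 + (1-p)*0.451651] = 0.790636; exercise = 0.777495; V(3,0) = max -> 0.790636
  V(3,1) = exp(-r*dt) * [p*0.451651 + (1-p)*0.000000] = 0.214698; exercise = 0.186220; V(3,1) = max -> 0.214698
  V(3,2) = exp(-r*dt) * [p*0.000000 + (1-p)*0.000000] = 0.000000; exercise = 0.000000; V(3,2) = max -> 0.000000
  V(3,3) = exp(-r*dt) * [p*0.000000 + (1-p)*0.000000] = 0.000000; exercise = 0.000000; V(3,3) = max -> 0.000000
  V(2,0) = exp(-r*dt) * [p*0.790636 + (1-p)*0.214698] = 0.485598; exercise = 0.451651; V(2,0) = max -> 0.485598
  V(2,1) = exp(-r*dt) * [p*0.214698 + (1-p)*0.000000] = 0.102059; exercise = 0.000000; V(2,1) = max -> 0.102059
  V(2,2) = exp(-r*dt) * [p*0.000000 + (1-p)*0.000000] = 0.000000; exercise = 0.000000; V(2,2) = max -> 0.000000
  V(1,0) = exp(-r*dt) * [p*0.485598 + (1-p)*0.102059] = 0.283010; exercise = 0.186220; V(1,0) = max -> 0.283010
  V(1,1) = exp(-r*dt) * [p*0.102059 + (1-p)*0.000000] = 0.048515; exercise = 0.000000; V(1,1) = max -> 0.048515
  V(0,0) = exp(-r*dt) * [p*0.283010 + (1-p)*0.048515] = 0.159335; exercise = 0.000000; V(0,0) = max -> 0.159335

Answer: Price = V(0,0) = 0.1593


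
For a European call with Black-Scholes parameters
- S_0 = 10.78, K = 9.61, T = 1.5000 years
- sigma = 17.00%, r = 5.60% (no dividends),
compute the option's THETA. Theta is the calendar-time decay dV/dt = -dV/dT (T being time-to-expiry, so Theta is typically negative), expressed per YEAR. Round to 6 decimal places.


d1 = 1.0593483237; d2 = 0.8511416956
phi(d1) = 0.2276267692; exp(-qT) = 1.0000000000; exp(-rT) = 0.9194312561
Theta = -S*exp(-qT)*phi(d1)*sigma/(2*sqrt(T)) - r*K*exp(-rT)*N(d2) + q*S*exp(-qT)*N(d1)
N(d1) = 0.8552794126; N(d2) = 0.8026546770; sqrt(T) = 1.2247448714
Term 1 = -10.7800 * 1.0000000000 * 0.2276267692 * 0.1700 / (2 * 1.2247448714) = -0.1703002915
Term 2 = -0.0560 * 9.6100 * 0.9194312561 * 0.8026546770 = -0.3971544370
Term 3 = 0 (no dividend yield, q = 0)
Theta = -0.1703002915 + (-0.3971544370) + (0.0000000000) = -0.567455

Answer: Theta = -0.567455


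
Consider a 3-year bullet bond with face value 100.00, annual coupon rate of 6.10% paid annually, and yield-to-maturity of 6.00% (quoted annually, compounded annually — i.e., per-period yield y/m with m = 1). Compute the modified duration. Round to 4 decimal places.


Coupon per period c = face * coupon_rate / m = 6.100000
Periods per year m = 1; per-period yield y/m = 0.060000
Number of cashflows N = 3
Cashflows (t years, CF_t, discount factor 1/(1+y/m)^(m*t), PV):
  t = 1.0000: CF_t = 6.100000, DF = 0.943396, PV = 5.754717
  t = 2.0000: CF_t = 6.100000, DF = 0.889996, PV = 5.428978
  t = 3.0000: CF_t = 106.100000, DF = 0.839619, PV = 89.083606
Price P = sum_t PV_t = 100.267301
First compute Macaulay numerator sum_t t * PV_t:
  t * PV_t at t = 1.0000: 5.754717
  t * PV_t at t = 2.0000: 10.857957
  t * PV_t at t = 3.0000: 267.250818
Macaulay duration D = 283.863491 / 100.267301 = 2.831067
Modified duration = D / (1 + y/m) = 2.831067 / (1 + 0.060000) = 2.670818

Answer: Modified duration = 2.6708


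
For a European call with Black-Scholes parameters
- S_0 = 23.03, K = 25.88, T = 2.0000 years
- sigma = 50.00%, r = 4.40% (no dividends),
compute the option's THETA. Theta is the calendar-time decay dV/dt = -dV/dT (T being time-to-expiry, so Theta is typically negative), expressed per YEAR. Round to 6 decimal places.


d1 = 0.3130039905; d2 = -0.3941027907
phi(d1) = 0.3798707247; exp(-qT) = 1.0000000000; exp(-rT) = 0.9157608767
Theta = -S*exp(-qT)*phi(d1)*sigma/(2*sqrt(T)) - r*K*exp(-rT)*N(d2) + q*S*exp(-qT)*N(d1)
N(d1) = 0.6228611848; N(d2) = 0.3467525754; sqrt(T) = 1.4142135624
Term 1 = -23.0300 * 1.0000000000 * 0.3798707247 * 0.5000 / (2 * 1.4142135624) = -1.5465172698
Term 2 = -0.0440 * 25.8800 * 0.9157608767 * 0.3467525754 = -0.3615919301
Term 3 = 0 (no dividend yield, q = 0)
Theta = -1.5465172698 + (-0.3615919301) + (0.0000000000) = -1.908109

Answer: Theta = -1.908109


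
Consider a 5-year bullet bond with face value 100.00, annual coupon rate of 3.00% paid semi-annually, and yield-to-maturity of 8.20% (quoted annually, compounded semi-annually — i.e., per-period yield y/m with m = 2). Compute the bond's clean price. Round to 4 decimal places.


Answer: Price = 79.0163

Derivation:
Coupon per period c = face * coupon_rate / m = 1.500000
Periods per year m = 2; per-period yield y/m = 0.041000
Number of cashflows N = 10
Cashflows (t years, CF_t, discount factor 1/(1+y/m)^(m*t), PV):
  t = 0.5000: CF_t = 1.500000, DF = 0.960615, PV = 1.440922
  t = 1.0000: CF_t = 1.500000, DF = 0.922781, PV = 1.384171
  t = 1.5000: CF_t = 1.500000, DF = 0.886437, PV = 1.329655
  t = 2.0000: CF_t = 1.500000, DF = 0.851524, PV = 1.277287
  t = 2.5000: CF_t = 1.500000, DF = 0.817987, PV = 1.226980
  t = 3.0000: CF_t = 1.500000, DF = 0.785770, PV = 1.178655
  t = 3.5000: CF_t = 1.500000, DF = 0.754823, PV = 1.132234
  t = 4.0000: CF_t = 1.500000, DF = 0.725094, PV = 1.087641
  t = 4.5000: CF_t = 1.500000, DF = 0.696536, PV = 1.044804
  t = 5.0000: CF_t = 101.500000, DF = 0.669103, PV = 67.913912
Price P = sum_t PV_t = 79.016261


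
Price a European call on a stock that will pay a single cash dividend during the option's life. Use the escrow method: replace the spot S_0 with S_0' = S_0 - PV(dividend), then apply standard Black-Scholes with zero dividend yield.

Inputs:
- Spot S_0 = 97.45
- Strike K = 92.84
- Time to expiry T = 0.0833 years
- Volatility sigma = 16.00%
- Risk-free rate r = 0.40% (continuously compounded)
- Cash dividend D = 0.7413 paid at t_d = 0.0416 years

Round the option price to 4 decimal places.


PV(D) = D * exp(-r * t_d) = 0.7413 * 0.99983361 = 0.74117666
S_0' = S_0 - PV(D) = 97.4500 - 0.74117666 = 96.70882334
d1 = (ln(S_0'/K) + (r + sigma^2/2)*T) / (sigma*sqrt(T)) = 0.91441347
d2 = d1 - sigma*sqrt(T) = 0.86823469
exp(-rT) = 0.99966686
N(d1) = 0.81975019; N(d2) = 0.80736707
C = S_0' * N(d1) - K * exp(-rT) * N(d2) = 96.70882334 * 0.81975019 - 92.8400 * 0.99966686 * 0.80736707 = 4.3461

Answer: Price = 4.3461


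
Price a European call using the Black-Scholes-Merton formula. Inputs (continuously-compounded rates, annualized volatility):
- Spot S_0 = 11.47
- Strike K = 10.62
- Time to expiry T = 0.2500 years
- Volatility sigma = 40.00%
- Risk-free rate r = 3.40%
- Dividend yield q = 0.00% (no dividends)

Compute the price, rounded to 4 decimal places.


d1 = (ln(S/K) + (r - q + 0.5*sigma^2) * T) / (sigma * sqrt(T)) = 0.52747958
d2 = d1 - sigma * sqrt(T) = 0.32747958
exp(-rT) = 0.99153602; exp(-qT) = 1.00000000
C = S_0 * exp(-qT) * N(d1) - K * exp(-rT) * N(d2)
N(d1) = 0.70106970; N(d2) = 0.62834741
C = 11.4700 * 1.00000000 * 0.70106970 - 10.6200 * 0.99153602 * 0.62834741 = 1.4247

Answer: Price = 1.4247


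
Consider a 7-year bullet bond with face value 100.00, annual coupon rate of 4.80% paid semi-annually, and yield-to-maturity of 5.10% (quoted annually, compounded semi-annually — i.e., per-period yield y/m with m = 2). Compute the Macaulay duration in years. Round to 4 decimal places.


Answer: Macaulay duration = 6.0170 years

Derivation:
Coupon per period c = face * coupon_rate / m = 2.400000
Periods per year m = 2; per-period yield y/m = 0.025500
Number of cashflows N = 14
Cashflows (t years, CF_t, discount factor 1/(1+y/m)^(m*t), PV):
  t = 0.5000: CF_t = 2.400000, DF = 0.975134, PV = 2.340322
  t = 1.0000: CF_t = 2.400000, DF = 0.950886, PV = 2.282128
  t = 1.5000: CF_t = 2.400000, DF = 0.927242, PV = 2.225380
  t = 2.0000: CF_t = 2.400000, DF = 0.904185, PV = 2.170044
  t = 2.5000: CF_t = 2.400000, DF = 0.881702, PV = 2.116084
  t = 3.0000: CF_t = 2.400000, DF = 0.859777, PV = 2.063466
  t = 3.5000: CF_t = 2.400000, DF = 0.838398, PV = 2.012156
  t = 4.0000: CF_t = 2.400000, DF = 0.817551, PV = 1.962122
  t = 4.5000: CF_t = 2.400000, DF = 0.797222, PV = 1.913332
  t = 5.0000: CF_t = 2.400000, DF = 0.777398, PV = 1.865755
  t = 5.5000: CF_t = 2.400000, DF = 0.758067, PV = 1.819361
  t = 6.0000: CF_t = 2.400000, DF = 0.739217, PV = 1.774121
  t = 6.5000: CF_t = 2.400000, DF = 0.720836, PV = 1.730006
  t = 7.0000: CF_t = 102.400000, DF = 0.702912, PV = 71.978145
Price P = sum_t PV_t = 98.252421
Macaulay numerator sum_t t * PV_t:
  t * PV_t at t = 0.5000: 1.170161
  t * PV_t at t = 1.0000: 2.282128
  t * PV_t at t = 1.5000: 3.338071
  t * PV_t at t = 2.0000: 4.340088
  t * PV_t at t = 2.5000: 5.290210
  t * PV_t at t = 3.0000: 6.190397
  t * PV_t at t = 3.5000: 7.042545
  t * PV_t at t = 4.0000: 7.848486
  t * PV_t at t = 4.5000: 8.609992
  t * PV_t at t = 5.0000: 9.328775
  t * PV_t at t = 5.5000: 10.006487
  t * PV_t at t = 6.0000: 10.644727
  t * PV_t at t = 6.5000: 11.245039
  t * PV_t at t = 7.0000: 503.847016
Macaulay duration D = (sum_t t * PV_t) / P = 591.184121 / 98.252421 = 6.016993


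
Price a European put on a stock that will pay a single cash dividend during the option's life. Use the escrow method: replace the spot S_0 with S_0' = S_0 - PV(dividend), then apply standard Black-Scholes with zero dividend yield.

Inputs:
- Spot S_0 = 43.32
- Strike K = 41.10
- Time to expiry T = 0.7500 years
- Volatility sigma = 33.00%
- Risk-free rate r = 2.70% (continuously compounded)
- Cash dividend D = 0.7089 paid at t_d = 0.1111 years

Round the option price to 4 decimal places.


PV(D) = D * exp(-r * t_d) = 0.7089 * 0.99700479 = 0.70677670
S_0' = S_0 - PV(D) = 43.3200 - 0.70677670 = 42.61322330
d1 = (ln(S_0'/K) + (r + sigma^2/2)*T) / (sigma*sqrt(T)) = 0.34026572
d2 = d1 - sigma*sqrt(T) = 0.05447734
exp(-rT) = 0.97995365
N(-d1) = 0.36682822; N(-d2) = 0.47827743
P = K * exp(-rT) * N(-d2) - S_0' * N(-d1) = 41.1000 * 0.97995365 * 0.47827743 - 42.61322330 * 0.36682822 = 3.6314

Answer: Price = 3.6314


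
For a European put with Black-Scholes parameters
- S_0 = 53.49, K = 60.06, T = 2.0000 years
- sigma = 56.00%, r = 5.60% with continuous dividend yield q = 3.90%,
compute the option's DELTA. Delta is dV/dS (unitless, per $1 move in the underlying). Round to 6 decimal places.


d1 = 0.2926293961; d2 = -0.4993301988
phi(d1) = 0.3822216837; exp(-qT) = 0.9249644265; exp(-rT) = 0.8940442575
N(-d1) = 0.3849027210
Delta = -exp(-qT) * N(-d1) = -0.9249644265 * 0.3849027210 = -0.356021

Answer: Delta = -0.356021


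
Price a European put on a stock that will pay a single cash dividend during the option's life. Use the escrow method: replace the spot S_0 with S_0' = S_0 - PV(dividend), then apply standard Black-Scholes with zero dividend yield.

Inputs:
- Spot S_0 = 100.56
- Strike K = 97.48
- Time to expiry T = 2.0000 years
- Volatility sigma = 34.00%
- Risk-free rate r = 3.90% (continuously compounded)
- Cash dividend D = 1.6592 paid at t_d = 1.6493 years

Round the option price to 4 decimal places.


Answer: Price = 13.8831

Derivation:
PV(D) = D * exp(-r * t_d) = 1.6592 * 0.93770235 = 1.55583575
S_0' = S_0 - PV(D) = 100.5600 - 1.55583575 = 99.00416425
d1 = (ln(S_0'/K) + (r + sigma^2/2)*T) / (sigma*sqrt(T)) = 0.43490121
d2 = d1 - sigma*sqrt(T) = -0.04593140
exp(-rT) = 0.92496443
N(-d1) = 0.33181707; N(-d2) = 0.51831754
P = K * exp(-rT) * N(-d2) - S_0' * N(-d1) = 97.4800 * 0.92496443 * 0.51831754 - 99.00416425 * 0.33181707 = 13.8831


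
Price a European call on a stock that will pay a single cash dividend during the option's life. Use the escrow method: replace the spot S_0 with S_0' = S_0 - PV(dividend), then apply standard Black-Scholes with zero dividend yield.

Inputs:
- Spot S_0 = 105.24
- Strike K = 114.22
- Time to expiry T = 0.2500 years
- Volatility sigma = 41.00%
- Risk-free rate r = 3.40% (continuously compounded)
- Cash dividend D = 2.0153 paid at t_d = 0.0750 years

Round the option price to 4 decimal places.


PV(D) = D * exp(-r * t_d) = 2.0153 * 0.99745325 = 2.01016753
S_0' = S_0 - PV(D) = 105.2400 - 2.01016753 = 103.22983247
d1 = (ln(S_0'/K) + (r + sigma^2/2)*T) / (sigma*sqrt(T)) = -0.34954160
d2 = d1 - sigma*sqrt(T) = -0.55454160
exp(-rT) = 0.99153602
N(d1) = 0.36334137; N(d2) = 0.28960412
C = S_0' * N(d1) - K * exp(-rT) * N(d2) = 103.22983247 * 0.36334137 - 114.2200 * 0.99153602 * 0.28960412 = 4.7091

Answer: Price = 4.7091


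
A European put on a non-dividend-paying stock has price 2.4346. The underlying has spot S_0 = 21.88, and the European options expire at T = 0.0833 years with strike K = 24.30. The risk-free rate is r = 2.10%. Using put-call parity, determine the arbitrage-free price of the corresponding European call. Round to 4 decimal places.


Put-call parity: C - P = S_0 * exp(-qT) - K * exp(-rT).
S_0 * exp(-qT) = 21.8800 * 1.00000000 = 21.88000000
K * exp(-rT) = 24.3000 * 0.99825223 = 24.25752917
C = P + S*exp(-qT) - K*exp(-rT)
C = 2.4346 + 21.88000000 - 24.25752917 = 0.0571

Answer: Call price = 0.0571


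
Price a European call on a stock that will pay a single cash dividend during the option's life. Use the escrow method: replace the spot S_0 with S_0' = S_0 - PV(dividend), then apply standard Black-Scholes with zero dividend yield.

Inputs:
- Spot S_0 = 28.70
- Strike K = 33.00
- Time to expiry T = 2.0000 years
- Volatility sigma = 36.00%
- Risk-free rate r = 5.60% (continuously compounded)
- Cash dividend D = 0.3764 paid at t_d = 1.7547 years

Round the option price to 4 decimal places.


Answer: Price = 5.2582

Derivation:
PV(D) = D * exp(-r * t_d) = 0.3764 * 0.90641031 = 0.34117284
S_0' = S_0 - PV(D) = 28.7000 - 0.34117284 = 28.35882716
d1 = (ln(S_0'/K) + (r + sigma^2/2)*T) / (sigma*sqrt(T)) = 0.17683716
d2 = d1 - sigma*sqrt(T) = -0.33227972
exp(-rT) = 0.89404426
N(d1) = 0.57018185; N(d2) = 0.36983903
C = S_0' * N(d1) - K * exp(-rT) * N(d2) = 28.35882716 * 0.57018185 - 33.0000 * 0.89404426 * 0.36983903 = 5.2582


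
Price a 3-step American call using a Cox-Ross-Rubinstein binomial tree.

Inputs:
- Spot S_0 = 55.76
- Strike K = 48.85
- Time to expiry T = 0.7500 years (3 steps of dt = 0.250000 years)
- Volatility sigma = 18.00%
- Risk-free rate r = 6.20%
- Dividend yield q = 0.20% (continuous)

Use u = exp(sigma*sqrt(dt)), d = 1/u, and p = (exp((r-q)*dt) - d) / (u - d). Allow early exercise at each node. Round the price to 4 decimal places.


Answer: Price = V(0,0) = 9.5522

Derivation:
dt = T/N = 0.250000
u = exp(sigma*sqrt(dt)) = 1.094174; d = 1/u = 0.913931
p = (exp((r-q)*dt) - d) / (u - d) = 0.561363
Discount per step: exp(-r*dt) = 0.984620
Stock lattice S(k, i) with i counting down-moves:
  k=0: S(0,0) = 55.7600
  k=1: S(1,0) = 61.0112; S(1,1) = 50.9608
  k=2: S(2,0) = 66.7568; S(2,1) = 55.7600; S(2,2) = 46.5747
  k=3: S(3,0) = 73.0436; S(3,1) = 61.0112; S(3,2) = 50.9608; S(3,3) = 42.5660
Terminal payoffs V(N, i) = max(S_T - K, 0):
  V(3,0) = 24.193618; V(3,1) = 12.161158; V(3,2) = 2.110803; V(3,3) = 0.000000
Backward induction: V(k, i) = exp(-r*dt) * [p * V(k+1, i) + (1-p) * V(k+1, i+1)]; then take max(V_cont, immediate exercise) for American.
  V(2,0) = exp(-r*dt) * [p*24.193618 + (1-p)*12.161158] = 18.624807; exercise = 17.906840; V(2,0) = max -> 18.624807
  V(2,1) = exp(-r*dt) * [p*12.161158 + (1-p)*2.110803] = 7.633464; exercise = 6.910000; V(2,1) = max -> 7.633464
  V(2,2) = exp(-r*dt) * [p*2.110803 + (1-p)*0.000000] = 1.166703; exercise = 0.000000; V(2,2) = max -> 1.166703
  V(1,0) = exp(-r*dt) * [p*18.624807 + (1-p)*7.633464] = 13.591296; exercise = 12.161158; V(1,0) = max -> 13.591296
  V(1,1) = exp(-r*dt) * [p*7.633464 + (1-p)*1.166703] = 4.723127; exercise = 2.110803; V(1,1) = max -> 4.723127
  V(0,0) = exp(-r*dt) * [p*13.591296 + (1-p)*4.723127] = 9.552180; exercise = 6.910000; V(0,0) = max -> 9.552180
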